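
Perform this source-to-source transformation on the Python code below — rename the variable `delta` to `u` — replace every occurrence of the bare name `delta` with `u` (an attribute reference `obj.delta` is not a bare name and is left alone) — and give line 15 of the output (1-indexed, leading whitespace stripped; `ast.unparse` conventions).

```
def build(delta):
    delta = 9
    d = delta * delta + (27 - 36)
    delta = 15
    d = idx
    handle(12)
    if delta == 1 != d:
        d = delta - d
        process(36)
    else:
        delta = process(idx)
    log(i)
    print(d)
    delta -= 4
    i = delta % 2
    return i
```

Transformed code:
def build(u):
    u = 9
    d = u * u + (27 - 36)
    u = 15
    d = idx
    handle(12)
    if u == 1 != d:
        d = u - d
        process(36)
    else:
        u = process(idx)
    log(i)
    print(d)
    u -= 4
    i = u % 2
    return i

i = u % 2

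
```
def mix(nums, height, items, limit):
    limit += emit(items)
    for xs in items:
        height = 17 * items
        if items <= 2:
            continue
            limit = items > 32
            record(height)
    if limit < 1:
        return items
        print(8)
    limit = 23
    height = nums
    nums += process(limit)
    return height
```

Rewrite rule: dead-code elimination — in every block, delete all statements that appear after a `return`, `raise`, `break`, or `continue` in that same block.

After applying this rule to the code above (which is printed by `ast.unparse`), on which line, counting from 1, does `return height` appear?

Transformed code:
def mix(nums, height, items, limit):
    limit += emit(items)
    for xs in items:
        height = 17 * items
        if items <= 2:
            continue
    if limit < 1:
        return items
    limit = 23
    height = nums
    nums += process(limit)
    return height

12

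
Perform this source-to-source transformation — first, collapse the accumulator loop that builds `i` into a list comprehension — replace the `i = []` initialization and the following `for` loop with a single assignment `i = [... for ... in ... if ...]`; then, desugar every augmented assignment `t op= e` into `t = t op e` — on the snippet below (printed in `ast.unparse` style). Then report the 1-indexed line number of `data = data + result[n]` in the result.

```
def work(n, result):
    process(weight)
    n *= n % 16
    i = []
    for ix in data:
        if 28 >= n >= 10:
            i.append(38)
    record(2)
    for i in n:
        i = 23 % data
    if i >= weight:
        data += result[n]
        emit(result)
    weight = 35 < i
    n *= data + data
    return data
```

9

Transformed code:
def work(n, result):
    process(weight)
    n = n * (n % 16)
    i = [38 for ix in data if 28 >= n >= 10]
    record(2)
    for i in n:
        i = 23 % data
    if i >= weight:
        data = data + result[n]
        emit(result)
    weight = 35 < i
    n = n * (data + data)
    return data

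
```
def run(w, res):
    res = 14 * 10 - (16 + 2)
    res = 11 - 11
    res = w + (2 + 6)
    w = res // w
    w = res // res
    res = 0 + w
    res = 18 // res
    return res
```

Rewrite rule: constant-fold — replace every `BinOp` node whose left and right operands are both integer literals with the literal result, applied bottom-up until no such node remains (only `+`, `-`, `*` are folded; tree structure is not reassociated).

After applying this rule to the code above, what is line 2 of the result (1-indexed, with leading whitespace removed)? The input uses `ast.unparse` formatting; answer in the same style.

res = 122

Transformed code:
def run(w, res):
    res = 122
    res = 0
    res = w + 8
    w = res // w
    w = res // res
    res = 0 + w
    res = 18 // res
    return res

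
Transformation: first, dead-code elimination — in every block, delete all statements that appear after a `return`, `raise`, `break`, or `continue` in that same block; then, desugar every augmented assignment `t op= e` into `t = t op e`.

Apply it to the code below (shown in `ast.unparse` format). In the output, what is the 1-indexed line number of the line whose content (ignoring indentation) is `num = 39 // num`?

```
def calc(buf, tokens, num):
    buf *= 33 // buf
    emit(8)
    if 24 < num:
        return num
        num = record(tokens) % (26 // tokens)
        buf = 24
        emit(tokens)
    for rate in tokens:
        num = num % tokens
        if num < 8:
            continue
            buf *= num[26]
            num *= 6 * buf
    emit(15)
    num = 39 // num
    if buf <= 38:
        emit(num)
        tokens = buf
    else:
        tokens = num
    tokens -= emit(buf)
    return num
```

11

Transformed code:
def calc(buf, tokens, num):
    buf = buf * (33 // buf)
    emit(8)
    if 24 < num:
        return num
    for rate in tokens:
        num = num % tokens
        if num < 8:
            continue
    emit(15)
    num = 39 // num
    if buf <= 38:
        emit(num)
        tokens = buf
    else:
        tokens = num
    tokens = tokens - emit(buf)
    return num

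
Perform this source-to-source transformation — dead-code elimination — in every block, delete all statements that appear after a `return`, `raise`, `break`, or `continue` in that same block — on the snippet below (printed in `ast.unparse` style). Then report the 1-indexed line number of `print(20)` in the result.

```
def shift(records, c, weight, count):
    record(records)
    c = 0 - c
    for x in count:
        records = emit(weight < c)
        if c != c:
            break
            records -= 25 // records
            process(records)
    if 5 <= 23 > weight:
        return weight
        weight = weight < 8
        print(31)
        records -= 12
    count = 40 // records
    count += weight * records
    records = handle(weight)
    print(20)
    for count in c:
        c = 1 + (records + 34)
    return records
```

Transformed code:
def shift(records, c, weight, count):
    record(records)
    c = 0 - c
    for x in count:
        records = emit(weight < c)
        if c != c:
            break
    if 5 <= 23 > weight:
        return weight
    count = 40 // records
    count += weight * records
    records = handle(weight)
    print(20)
    for count in c:
        c = 1 + (records + 34)
    return records

13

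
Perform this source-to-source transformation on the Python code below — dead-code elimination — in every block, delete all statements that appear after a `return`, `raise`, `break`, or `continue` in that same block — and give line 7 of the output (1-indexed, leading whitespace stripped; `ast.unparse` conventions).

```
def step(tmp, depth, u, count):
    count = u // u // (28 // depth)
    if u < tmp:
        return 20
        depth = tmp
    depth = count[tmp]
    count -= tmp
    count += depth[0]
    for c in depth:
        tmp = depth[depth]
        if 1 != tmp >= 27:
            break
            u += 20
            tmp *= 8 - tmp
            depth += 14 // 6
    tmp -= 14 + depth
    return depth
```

count += depth[0]

Transformed code:
def step(tmp, depth, u, count):
    count = u // u // (28 // depth)
    if u < tmp:
        return 20
    depth = count[tmp]
    count -= tmp
    count += depth[0]
    for c in depth:
        tmp = depth[depth]
        if 1 != tmp >= 27:
            break
    tmp -= 14 + depth
    return depth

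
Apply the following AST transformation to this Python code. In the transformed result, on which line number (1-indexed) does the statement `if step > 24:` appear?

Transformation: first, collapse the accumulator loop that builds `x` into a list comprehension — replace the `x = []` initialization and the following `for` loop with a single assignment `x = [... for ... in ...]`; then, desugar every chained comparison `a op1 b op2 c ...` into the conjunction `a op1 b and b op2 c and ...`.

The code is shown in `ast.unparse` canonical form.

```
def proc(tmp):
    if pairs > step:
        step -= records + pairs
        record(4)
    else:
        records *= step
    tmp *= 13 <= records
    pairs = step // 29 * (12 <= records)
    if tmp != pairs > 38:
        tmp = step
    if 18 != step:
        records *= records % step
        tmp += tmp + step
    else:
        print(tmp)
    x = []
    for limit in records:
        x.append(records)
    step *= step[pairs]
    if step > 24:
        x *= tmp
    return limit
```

Transformed code:
def proc(tmp):
    if pairs > step:
        step -= records + pairs
        record(4)
    else:
        records *= step
    tmp *= 13 <= records
    pairs = step // 29 * (12 <= records)
    if tmp != pairs and pairs > 38:
        tmp = step
    if 18 != step:
        records *= records % step
        tmp += tmp + step
    else:
        print(tmp)
    x = [records for limit in records]
    step *= step[pairs]
    if step > 24:
        x *= tmp
    return limit

18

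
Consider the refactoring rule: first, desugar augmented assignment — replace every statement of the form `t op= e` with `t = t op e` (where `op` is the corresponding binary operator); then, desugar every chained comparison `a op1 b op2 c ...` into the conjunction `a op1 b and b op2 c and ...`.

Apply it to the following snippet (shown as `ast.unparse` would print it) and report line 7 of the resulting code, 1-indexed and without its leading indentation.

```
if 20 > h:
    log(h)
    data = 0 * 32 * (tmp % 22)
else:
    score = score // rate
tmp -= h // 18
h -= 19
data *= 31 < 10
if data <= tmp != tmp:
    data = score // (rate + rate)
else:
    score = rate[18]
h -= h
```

h = h - 19

Transformed code:
if 20 > h:
    log(h)
    data = 0 * 32 * (tmp % 22)
else:
    score = score // rate
tmp = tmp - h // 18
h = h - 19
data = data * (31 < 10)
if data <= tmp and tmp != tmp:
    data = score // (rate + rate)
else:
    score = rate[18]
h = h - h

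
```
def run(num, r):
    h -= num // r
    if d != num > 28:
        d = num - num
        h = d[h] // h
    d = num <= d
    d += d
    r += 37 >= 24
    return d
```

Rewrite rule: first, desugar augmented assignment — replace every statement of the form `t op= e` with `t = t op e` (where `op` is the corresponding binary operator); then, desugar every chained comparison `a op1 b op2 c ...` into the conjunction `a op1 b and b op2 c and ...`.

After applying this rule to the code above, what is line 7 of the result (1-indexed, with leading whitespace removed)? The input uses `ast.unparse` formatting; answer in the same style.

Transformed code:
def run(num, r):
    h = h - num // r
    if d != num and num > 28:
        d = num - num
        h = d[h] // h
    d = num <= d
    d = d + d
    r = r + (37 >= 24)
    return d

d = d + d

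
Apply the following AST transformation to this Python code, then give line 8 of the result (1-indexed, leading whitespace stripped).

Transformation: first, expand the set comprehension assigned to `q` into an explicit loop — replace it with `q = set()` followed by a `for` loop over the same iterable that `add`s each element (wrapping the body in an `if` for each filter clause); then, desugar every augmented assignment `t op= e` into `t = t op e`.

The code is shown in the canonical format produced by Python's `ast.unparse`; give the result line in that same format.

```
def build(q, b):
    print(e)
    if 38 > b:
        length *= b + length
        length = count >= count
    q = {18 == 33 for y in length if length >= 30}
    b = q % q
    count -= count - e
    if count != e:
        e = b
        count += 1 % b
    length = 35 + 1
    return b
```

if length >= 30:

Transformed code:
def build(q, b):
    print(e)
    if 38 > b:
        length = length * (b + length)
        length = count >= count
    q = set()
    for y in length:
        if length >= 30:
            q.add(18 == 33)
    b = q % q
    count = count - (count - e)
    if count != e:
        e = b
        count = count + 1 % b
    length = 35 + 1
    return b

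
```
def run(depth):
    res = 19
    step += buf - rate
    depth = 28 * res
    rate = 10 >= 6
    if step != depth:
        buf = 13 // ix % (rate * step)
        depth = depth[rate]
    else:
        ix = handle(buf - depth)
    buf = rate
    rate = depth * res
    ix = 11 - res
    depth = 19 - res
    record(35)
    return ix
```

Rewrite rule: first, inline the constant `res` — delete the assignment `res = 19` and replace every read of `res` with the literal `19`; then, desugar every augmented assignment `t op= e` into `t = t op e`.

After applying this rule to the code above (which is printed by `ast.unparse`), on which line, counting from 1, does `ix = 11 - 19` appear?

Transformed code:
def run(depth):
    step = step + (buf - rate)
    depth = 28 * 19
    rate = 10 >= 6
    if step != depth:
        buf = 13 // ix % (rate * step)
        depth = depth[rate]
    else:
        ix = handle(buf - depth)
    buf = rate
    rate = depth * 19
    ix = 11 - 19
    depth = 19 - 19
    record(35)
    return ix

12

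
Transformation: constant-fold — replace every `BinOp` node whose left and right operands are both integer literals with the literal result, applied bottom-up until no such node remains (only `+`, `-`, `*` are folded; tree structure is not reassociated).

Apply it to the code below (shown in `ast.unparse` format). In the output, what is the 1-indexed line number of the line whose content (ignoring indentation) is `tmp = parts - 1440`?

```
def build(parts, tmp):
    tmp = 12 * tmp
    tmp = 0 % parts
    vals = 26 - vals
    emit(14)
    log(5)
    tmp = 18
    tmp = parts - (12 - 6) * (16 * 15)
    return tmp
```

Transformed code:
def build(parts, tmp):
    tmp = 12 * tmp
    tmp = 0 % parts
    vals = 26 - vals
    emit(14)
    log(5)
    tmp = 18
    tmp = parts - 1440
    return tmp

8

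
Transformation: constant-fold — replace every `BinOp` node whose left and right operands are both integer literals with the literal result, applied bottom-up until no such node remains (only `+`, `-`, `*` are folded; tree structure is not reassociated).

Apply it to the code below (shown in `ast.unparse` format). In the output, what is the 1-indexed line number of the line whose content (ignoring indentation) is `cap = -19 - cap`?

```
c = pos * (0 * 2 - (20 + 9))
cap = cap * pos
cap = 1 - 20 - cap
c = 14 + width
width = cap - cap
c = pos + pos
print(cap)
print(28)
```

3

Transformed code:
c = pos * -29
cap = cap * pos
cap = -19 - cap
c = 14 + width
width = cap - cap
c = pos + pos
print(cap)
print(28)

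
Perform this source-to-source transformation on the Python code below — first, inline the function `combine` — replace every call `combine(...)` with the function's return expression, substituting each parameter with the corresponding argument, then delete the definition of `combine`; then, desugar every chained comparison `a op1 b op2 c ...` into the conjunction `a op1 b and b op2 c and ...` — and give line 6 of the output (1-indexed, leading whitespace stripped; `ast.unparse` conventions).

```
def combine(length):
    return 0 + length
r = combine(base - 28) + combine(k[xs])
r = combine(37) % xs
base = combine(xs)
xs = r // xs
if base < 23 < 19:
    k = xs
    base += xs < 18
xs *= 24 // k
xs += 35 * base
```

k = xs

Transformed code:
r = 0 + (base - 28) + (0 + k[xs])
r = (0 + 37) % xs
base = 0 + xs
xs = r // xs
if base < 23 and 23 < 19:
    k = xs
    base += xs < 18
xs *= 24 // k
xs += 35 * base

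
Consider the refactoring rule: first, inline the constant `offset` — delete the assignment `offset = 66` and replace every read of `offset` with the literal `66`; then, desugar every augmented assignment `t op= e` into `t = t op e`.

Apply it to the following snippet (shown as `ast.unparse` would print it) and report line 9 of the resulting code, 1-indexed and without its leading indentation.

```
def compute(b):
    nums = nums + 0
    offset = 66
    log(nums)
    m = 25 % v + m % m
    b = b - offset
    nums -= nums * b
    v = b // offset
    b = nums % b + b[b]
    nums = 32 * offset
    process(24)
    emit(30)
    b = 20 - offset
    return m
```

Transformed code:
def compute(b):
    nums = nums + 0
    log(nums)
    m = 25 % v + m % m
    b = b - 66
    nums = nums - nums * b
    v = b // 66
    b = nums % b + b[b]
    nums = 32 * 66
    process(24)
    emit(30)
    b = 20 - 66
    return m

nums = 32 * 66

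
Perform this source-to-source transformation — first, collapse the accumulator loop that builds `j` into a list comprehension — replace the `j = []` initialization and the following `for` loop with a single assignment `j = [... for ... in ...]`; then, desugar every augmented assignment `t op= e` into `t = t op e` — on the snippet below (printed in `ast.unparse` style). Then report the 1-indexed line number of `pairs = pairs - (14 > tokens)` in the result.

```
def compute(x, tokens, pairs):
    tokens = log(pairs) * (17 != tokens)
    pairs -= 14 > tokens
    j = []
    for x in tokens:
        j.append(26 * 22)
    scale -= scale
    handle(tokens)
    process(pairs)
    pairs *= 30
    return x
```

Transformed code:
def compute(x, tokens, pairs):
    tokens = log(pairs) * (17 != tokens)
    pairs = pairs - (14 > tokens)
    j = [26 * 22 for x in tokens]
    scale = scale - scale
    handle(tokens)
    process(pairs)
    pairs = pairs * 30
    return x

3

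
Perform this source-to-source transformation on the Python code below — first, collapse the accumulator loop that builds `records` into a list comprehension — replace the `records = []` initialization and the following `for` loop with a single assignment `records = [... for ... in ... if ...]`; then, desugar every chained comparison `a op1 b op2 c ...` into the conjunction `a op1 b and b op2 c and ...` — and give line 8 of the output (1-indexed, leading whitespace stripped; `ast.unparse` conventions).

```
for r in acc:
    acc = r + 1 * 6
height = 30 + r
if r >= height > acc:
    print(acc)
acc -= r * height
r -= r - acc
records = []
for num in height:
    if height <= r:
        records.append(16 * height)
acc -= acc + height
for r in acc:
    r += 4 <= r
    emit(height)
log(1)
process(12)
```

Transformed code:
for r in acc:
    acc = r + 1 * 6
height = 30 + r
if r >= height and height > acc:
    print(acc)
acc -= r * height
r -= r - acc
records = [16 * height for num in height if height <= r]
acc -= acc + height
for r in acc:
    r += 4 <= r
    emit(height)
log(1)
process(12)

records = [16 * height for num in height if height <= r]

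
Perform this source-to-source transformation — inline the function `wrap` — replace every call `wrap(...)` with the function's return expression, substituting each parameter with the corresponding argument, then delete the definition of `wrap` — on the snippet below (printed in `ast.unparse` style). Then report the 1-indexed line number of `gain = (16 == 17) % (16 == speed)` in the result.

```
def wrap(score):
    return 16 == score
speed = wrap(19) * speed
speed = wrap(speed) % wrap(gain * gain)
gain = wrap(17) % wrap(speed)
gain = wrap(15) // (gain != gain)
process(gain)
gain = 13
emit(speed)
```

3

Transformed code:
speed = (16 == 19) * speed
speed = (16 == speed) % (16 == gain * gain)
gain = (16 == 17) % (16 == speed)
gain = (16 == 15) // (gain != gain)
process(gain)
gain = 13
emit(speed)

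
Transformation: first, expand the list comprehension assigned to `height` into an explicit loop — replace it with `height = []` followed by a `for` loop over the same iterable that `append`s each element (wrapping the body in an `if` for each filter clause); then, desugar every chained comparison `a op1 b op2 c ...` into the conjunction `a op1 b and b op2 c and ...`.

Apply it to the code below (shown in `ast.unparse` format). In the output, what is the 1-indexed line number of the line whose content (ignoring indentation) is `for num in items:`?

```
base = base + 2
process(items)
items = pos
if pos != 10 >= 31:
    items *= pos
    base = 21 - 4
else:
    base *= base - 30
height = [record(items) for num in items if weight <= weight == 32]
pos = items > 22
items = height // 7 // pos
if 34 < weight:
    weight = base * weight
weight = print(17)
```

10

Transformed code:
base = base + 2
process(items)
items = pos
if pos != 10 and 10 >= 31:
    items *= pos
    base = 21 - 4
else:
    base *= base - 30
height = []
for num in items:
    if weight <= weight and weight == 32:
        height.append(record(items))
pos = items > 22
items = height // 7 // pos
if 34 < weight:
    weight = base * weight
weight = print(17)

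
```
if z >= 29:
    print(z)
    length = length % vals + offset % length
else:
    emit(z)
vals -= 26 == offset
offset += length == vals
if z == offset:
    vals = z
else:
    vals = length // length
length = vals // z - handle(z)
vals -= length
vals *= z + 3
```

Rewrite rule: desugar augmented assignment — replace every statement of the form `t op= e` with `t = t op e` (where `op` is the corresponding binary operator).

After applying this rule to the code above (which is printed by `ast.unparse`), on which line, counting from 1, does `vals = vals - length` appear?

Transformed code:
if z >= 29:
    print(z)
    length = length % vals + offset % length
else:
    emit(z)
vals = vals - (26 == offset)
offset = offset + (length == vals)
if z == offset:
    vals = z
else:
    vals = length // length
length = vals // z - handle(z)
vals = vals - length
vals = vals * (z + 3)

13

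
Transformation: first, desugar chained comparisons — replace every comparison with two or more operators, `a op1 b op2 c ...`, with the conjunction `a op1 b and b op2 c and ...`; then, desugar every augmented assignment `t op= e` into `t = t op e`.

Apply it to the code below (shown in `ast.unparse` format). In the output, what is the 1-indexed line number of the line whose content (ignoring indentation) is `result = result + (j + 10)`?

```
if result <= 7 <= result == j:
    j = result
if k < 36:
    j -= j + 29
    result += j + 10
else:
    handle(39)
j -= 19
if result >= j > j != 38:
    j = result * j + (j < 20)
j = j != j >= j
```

5

Transformed code:
if result <= 7 and 7 <= result and (result == j):
    j = result
if k < 36:
    j = j - (j + 29)
    result = result + (j + 10)
else:
    handle(39)
j = j - 19
if result >= j and j > j and (j != 38):
    j = result * j + (j < 20)
j = j != j and j >= j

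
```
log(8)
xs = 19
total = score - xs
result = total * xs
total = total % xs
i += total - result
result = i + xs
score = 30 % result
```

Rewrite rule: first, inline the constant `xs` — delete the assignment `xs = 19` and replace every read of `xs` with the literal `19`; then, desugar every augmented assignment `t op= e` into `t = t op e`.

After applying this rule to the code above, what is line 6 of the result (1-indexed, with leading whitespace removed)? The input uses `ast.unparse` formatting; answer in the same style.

Transformed code:
log(8)
total = score - 19
result = total * 19
total = total % 19
i = i + (total - result)
result = i + 19
score = 30 % result

result = i + 19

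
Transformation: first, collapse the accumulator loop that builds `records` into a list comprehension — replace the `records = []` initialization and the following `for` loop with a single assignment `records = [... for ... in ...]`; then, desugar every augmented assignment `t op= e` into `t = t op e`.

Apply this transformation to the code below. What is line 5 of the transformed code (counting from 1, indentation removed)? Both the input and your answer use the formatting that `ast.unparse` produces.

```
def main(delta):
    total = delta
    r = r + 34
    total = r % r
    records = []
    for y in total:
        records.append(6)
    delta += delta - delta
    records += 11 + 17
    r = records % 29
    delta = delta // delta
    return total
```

Transformed code:
def main(delta):
    total = delta
    r = r + 34
    total = r % r
    records = [6 for y in total]
    delta = delta + (delta - delta)
    records = records + (11 + 17)
    r = records % 29
    delta = delta // delta
    return total

records = [6 for y in total]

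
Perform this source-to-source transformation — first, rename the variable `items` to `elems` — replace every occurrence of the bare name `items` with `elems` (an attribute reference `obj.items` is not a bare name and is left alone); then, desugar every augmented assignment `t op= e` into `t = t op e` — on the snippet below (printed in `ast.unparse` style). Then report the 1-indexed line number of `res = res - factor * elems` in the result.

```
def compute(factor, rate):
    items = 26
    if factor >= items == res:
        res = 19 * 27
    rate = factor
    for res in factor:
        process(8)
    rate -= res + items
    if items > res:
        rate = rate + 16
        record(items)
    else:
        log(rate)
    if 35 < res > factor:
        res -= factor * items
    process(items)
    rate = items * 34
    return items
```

Transformed code:
def compute(factor, rate):
    elems = 26
    if factor >= elems == res:
        res = 19 * 27
    rate = factor
    for res in factor:
        process(8)
    rate = rate - (res + elems)
    if elems > res:
        rate = rate + 16
        record(elems)
    else:
        log(rate)
    if 35 < res > factor:
        res = res - factor * elems
    process(elems)
    rate = elems * 34
    return elems

15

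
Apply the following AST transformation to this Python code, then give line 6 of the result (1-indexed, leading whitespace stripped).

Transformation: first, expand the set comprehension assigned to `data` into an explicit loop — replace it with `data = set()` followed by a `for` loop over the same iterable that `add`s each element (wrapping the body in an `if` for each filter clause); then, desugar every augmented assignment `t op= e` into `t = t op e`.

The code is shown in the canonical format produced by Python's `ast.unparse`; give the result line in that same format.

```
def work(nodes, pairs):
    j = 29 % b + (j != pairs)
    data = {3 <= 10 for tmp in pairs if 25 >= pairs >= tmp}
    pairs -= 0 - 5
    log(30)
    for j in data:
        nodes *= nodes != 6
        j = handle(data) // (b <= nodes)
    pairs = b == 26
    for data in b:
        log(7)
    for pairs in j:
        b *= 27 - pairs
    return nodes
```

data.add(3 <= 10)

Transformed code:
def work(nodes, pairs):
    j = 29 % b + (j != pairs)
    data = set()
    for tmp in pairs:
        if 25 >= pairs >= tmp:
            data.add(3 <= 10)
    pairs = pairs - (0 - 5)
    log(30)
    for j in data:
        nodes = nodes * (nodes != 6)
        j = handle(data) // (b <= nodes)
    pairs = b == 26
    for data in b:
        log(7)
    for pairs in j:
        b = b * (27 - pairs)
    return nodes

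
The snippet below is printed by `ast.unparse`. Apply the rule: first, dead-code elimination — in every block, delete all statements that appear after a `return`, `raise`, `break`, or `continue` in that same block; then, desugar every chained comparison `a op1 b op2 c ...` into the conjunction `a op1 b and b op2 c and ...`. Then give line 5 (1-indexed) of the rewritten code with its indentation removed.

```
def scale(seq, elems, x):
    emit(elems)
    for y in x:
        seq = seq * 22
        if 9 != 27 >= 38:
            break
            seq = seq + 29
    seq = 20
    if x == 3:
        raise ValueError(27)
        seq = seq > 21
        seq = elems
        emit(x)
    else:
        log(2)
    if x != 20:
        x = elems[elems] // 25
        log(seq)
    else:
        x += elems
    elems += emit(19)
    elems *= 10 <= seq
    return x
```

if 9 != 27 and 27 >= 38:

Transformed code:
def scale(seq, elems, x):
    emit(elems)
    for y in x:
        seq = seq * 22
        if 9 != 27 and 27 >= 38:
            break
    seq = 20
    if x == 3:
        raise ValueError(27)
    else:
        log(2)
    if x != 20:
        x = elems[elems] // 25
        log(seq)
    else:
        x += elems
    elems += emit(19)
    elems *= 10 <= seq
    return x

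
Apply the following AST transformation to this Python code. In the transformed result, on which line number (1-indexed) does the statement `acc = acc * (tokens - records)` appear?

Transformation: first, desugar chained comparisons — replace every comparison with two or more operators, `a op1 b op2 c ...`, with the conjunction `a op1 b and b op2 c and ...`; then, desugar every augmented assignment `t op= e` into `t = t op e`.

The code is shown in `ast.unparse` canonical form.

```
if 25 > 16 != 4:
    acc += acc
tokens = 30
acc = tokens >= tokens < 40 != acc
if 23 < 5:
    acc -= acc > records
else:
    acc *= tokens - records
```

8

Transformed code:
if 25 > 16 and 16 != 4:
    acc = acc + acc
tokens = 30
acc = tokens >= tokens and tokens < 40 and (40 != acc)
if 23 < 5:
    acc = acc - (acc > records)
else:
    acc = acc * (tokens - records)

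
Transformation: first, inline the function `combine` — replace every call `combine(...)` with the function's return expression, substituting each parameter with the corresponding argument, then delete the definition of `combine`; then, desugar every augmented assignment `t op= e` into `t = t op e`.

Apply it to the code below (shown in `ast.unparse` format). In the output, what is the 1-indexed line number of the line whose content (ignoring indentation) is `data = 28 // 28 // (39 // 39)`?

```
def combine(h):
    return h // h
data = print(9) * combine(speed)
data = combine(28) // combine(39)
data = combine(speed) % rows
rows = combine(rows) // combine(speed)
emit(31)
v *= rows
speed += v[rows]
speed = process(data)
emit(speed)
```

2

Transformed code:
data = print(9) * (speed // speed)
data = 28 // 28 // (39 // 39)
data = speed // speed % rows
rows = rows // rows // (speed // speed)
emit(31)
v = v * rows
speed = speed + v[rows]
speed = process(data)
emit(speed)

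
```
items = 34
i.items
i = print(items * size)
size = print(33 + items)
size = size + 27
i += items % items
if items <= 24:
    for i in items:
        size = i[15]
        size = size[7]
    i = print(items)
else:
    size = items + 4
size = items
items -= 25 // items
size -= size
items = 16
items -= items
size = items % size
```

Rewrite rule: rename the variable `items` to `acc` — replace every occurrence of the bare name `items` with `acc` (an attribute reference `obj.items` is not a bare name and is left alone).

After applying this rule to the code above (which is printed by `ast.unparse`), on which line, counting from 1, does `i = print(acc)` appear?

11

Transformed code:
acc = 34
i.items
i = print(acc * size)
size = print(33 + acc)
size = size + 27
i += acc % acc
if acc <= 24:
    for i in acc:
        size = i[15]
        size = size[7]
    i = print(acc)
else:
    size = acc + 4
size = acc
acc -= 25 // acc
size -= size
acc = 16
acc -= acc
size = acc % size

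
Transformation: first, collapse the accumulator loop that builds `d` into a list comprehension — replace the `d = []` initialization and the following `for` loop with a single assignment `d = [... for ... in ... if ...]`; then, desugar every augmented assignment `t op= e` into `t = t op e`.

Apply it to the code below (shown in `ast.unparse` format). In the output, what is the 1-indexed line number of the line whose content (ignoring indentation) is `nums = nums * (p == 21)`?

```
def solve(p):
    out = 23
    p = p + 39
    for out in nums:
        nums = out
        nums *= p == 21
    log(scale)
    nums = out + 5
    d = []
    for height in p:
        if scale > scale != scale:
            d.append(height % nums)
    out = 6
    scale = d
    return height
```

Transformed code:
def solve(p):
    out = 23
    p = p + 39
    for out in nums:
        nums = out
        nums = nums * (p == 21)
    log(scale)
    nums = out + 5
    d = [height % nums for height in p if scale > scale != scale]
    out = 6
    scale = d
    return height

6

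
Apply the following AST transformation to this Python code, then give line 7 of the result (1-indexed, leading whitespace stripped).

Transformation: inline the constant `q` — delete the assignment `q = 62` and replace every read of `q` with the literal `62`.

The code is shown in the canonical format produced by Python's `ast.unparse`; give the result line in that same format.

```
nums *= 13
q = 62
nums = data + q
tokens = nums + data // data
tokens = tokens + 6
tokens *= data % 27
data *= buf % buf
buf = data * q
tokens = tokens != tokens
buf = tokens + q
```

buf = data * 62

Transformed code:
nums *= 13
nums = data + 62
tokens = nums + data // data
tokens = tokens + 6
tokens *= data % 27
data *= buf % buf
buf = data * 62
tokens = tokens != tokens
buf = tokens + 62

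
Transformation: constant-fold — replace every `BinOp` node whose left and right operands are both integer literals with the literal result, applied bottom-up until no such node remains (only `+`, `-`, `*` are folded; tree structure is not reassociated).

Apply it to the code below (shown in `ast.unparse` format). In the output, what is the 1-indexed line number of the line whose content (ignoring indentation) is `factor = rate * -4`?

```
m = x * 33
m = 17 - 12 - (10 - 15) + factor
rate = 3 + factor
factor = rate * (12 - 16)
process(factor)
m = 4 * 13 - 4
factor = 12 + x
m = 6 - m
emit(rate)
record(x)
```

4

Transformed code:
m = x * 33
m = 10 + factor
rate = 3 + factor
factor = rate * -4
process(factor)
m = 48
factor = 12 + x
m = 6 - m
emit(rate)
record(x)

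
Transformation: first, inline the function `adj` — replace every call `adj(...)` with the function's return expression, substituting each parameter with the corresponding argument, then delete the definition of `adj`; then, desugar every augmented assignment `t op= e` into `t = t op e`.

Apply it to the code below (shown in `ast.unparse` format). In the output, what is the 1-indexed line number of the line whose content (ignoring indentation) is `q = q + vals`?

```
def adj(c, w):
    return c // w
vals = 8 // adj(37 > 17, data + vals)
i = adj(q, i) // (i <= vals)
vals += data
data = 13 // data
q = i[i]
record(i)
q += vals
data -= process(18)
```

Transformed code:
vals = 8 // ((37 > 17) // (data + vals))
i = q // i // (i <= vals)
vals = vals + data
data = 13 // data
q = i[i]
record(i)
q = q + vals
data = data - process(18)

7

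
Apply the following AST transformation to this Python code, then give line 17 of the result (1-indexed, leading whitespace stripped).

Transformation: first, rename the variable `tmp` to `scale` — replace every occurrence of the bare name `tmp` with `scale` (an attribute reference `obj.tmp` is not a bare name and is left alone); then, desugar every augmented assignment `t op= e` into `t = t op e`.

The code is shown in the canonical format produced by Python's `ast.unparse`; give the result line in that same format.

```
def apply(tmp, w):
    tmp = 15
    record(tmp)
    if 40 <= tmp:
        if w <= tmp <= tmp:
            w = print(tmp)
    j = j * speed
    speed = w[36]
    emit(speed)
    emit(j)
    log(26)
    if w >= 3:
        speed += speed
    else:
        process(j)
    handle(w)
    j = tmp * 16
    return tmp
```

j = scale * 16

Transformed code:
def apply(scale, w):
    scale = 15
    record(scale)
    if 40 <= scale:
        if w <= scale <= scale:
            w = print(scale)
    j = j * speed
    speed = w[36]
    emit(speed)
    emit(j)
    log(26)
    if w >= 3:
        speed = speed + speed
    else:
        process(j)
    handle(w)
    j = scale * 16
    return scale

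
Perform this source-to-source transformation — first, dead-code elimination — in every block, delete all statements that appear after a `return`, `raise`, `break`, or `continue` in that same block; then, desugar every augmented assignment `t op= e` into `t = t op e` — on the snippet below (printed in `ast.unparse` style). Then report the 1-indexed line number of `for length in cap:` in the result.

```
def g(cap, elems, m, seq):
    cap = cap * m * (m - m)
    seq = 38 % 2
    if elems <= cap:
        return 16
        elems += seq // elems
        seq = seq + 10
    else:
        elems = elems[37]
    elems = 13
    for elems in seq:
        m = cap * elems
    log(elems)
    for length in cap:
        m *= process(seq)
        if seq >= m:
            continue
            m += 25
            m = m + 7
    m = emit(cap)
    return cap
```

12

Transformed code:
def g(cap, elems, m, seq):
    cap = cap * m * (m - m)
    seq = 38 % 2
    if elems <= cap:
        return 16
    else:
        elems = elems[37]
    elems = 13
    for elems in seq:
        m = cap * elems
    log(elems)
    for length in cap:
        m = m * process(seq)
        if seq >= m:
            continue
    m = emit(cap)
    return cap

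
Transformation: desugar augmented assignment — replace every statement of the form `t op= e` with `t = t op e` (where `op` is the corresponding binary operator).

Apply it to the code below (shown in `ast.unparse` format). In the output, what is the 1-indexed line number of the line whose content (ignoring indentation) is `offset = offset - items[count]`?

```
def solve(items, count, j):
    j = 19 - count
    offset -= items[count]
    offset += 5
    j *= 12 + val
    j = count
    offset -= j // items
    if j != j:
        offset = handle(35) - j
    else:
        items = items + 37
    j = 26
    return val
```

3

Transformed code:
def solve(items, count, j):
    j = 19 - count
    offset = offset - items[count]
    offset = offset + 5
    j = j * (12 + val)
    j = count
    offset = offset - j // items
    if j != j:
        offset = handle(35) - j
    else:
        items = items + 37
    j = 26
    return val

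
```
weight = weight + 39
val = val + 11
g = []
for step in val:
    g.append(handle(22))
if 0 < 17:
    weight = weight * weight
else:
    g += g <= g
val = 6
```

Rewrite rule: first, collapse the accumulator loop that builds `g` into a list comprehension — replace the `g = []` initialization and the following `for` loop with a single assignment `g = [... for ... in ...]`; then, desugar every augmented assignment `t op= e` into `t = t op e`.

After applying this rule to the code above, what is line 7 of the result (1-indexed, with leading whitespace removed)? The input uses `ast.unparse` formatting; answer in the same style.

Transformed code:
weight = weight + 39
val = val + 11
g = [handle(22) for step in val]
if 0 < 17:
    weight = weight * weight
else:
    g = g + (g <= g)
val = 6

g = g + (g <= g)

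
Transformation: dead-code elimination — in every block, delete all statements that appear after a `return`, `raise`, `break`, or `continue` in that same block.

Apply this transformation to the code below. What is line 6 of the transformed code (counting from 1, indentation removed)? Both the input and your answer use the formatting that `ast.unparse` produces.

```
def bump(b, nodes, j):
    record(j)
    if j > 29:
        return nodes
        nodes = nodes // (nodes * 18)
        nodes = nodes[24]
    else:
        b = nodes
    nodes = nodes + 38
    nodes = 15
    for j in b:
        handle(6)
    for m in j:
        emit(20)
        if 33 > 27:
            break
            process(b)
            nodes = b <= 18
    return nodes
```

b = nodes

Transformed code:
def bump(b, nodes, j):
    record(j)
    if j > 29:
        return nodes
    else:
        b = nodes
    nodes = nodes + 38
    nodes = 15
    for j in b:
        handle(6)
    for m in j:
        emit(20)
        if 33 > 27:
            break
    return nodes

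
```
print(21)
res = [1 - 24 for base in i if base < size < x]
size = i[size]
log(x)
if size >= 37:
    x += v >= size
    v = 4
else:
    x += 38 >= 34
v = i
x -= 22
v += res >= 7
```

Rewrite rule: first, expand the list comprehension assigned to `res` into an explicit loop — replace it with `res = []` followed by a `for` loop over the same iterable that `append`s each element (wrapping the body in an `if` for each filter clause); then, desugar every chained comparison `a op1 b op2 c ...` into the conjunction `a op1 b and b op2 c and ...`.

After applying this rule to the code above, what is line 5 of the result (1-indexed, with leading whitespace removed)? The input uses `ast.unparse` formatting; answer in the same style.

Transformed code:
print(21)
res = []
for base in i:
    if base < size and size < x:
        res.append(1 - 24)
size = i[size]
log(x)
if size >= 37:
    x += v >= size
    v = 4
else:
    x += 38 >= 34
v = i
x -= 22
v += res >= 7

res.append(1 - 24)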